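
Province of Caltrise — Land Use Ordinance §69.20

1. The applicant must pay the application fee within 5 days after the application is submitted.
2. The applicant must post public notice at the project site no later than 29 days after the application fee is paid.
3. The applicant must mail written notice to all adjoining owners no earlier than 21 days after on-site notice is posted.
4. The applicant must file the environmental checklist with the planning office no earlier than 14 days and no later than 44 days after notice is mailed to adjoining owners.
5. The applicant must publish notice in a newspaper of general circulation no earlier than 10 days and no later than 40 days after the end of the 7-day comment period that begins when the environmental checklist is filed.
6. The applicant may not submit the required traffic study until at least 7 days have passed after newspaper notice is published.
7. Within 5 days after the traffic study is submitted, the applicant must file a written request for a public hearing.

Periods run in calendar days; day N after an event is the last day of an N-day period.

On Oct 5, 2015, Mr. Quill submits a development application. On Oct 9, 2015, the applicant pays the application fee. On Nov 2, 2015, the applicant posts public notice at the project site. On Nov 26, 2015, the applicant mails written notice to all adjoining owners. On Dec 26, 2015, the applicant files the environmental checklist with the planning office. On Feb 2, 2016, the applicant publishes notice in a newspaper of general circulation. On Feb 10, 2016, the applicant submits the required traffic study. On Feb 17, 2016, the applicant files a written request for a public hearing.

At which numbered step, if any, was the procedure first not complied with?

Step 7

Step 1 — counting 5 days from Oct 5, 2015 (when the application is submitted) gives a deadline of Oct 10, 2015; done Oct 9, 2015 — timely.
Step 2 — counting 29 days from Oct 9, 2015 (when the application fee is paid) gives a deadline of Nov 7, 2015; done Nov 2, 2015 — timely.
Step 3 — must wait 21 days from Nov 2, 2015 (when on-site notice is posted), so not before Nov 23, 2015; Nov 26, 2015 is on or after that date.
Step 4 — 14 and 44 days from Nov 26, 2015 (when notice is mailed to adjoining owners) are Dec 10, 2015 and Jan 9, 2016 respectively; done Dec 26, 2015 — within the window.
Step 5 — 10 and 40 days from Jan 2, 2016 (end of the 7-day comment period, which began when the environmental checklist is filed on Dec 26, 2015) are Jan 12, 2016 and Feb 11, 2016 respectively; done Feb 2, 2016 — within the window.
Step 6 — must wait 7 days from Feb 2, 2016 (when newspaper notice is published), so not before Feb 9, 2016; Feb 10, 2016 is on or after that date.
Step 7 — counting 5 days from Feb 10, 2016 (when the traffic study is submitted) gives a deadline of Feb 15, 2016; done Feb 17, 2016 — 2 days late.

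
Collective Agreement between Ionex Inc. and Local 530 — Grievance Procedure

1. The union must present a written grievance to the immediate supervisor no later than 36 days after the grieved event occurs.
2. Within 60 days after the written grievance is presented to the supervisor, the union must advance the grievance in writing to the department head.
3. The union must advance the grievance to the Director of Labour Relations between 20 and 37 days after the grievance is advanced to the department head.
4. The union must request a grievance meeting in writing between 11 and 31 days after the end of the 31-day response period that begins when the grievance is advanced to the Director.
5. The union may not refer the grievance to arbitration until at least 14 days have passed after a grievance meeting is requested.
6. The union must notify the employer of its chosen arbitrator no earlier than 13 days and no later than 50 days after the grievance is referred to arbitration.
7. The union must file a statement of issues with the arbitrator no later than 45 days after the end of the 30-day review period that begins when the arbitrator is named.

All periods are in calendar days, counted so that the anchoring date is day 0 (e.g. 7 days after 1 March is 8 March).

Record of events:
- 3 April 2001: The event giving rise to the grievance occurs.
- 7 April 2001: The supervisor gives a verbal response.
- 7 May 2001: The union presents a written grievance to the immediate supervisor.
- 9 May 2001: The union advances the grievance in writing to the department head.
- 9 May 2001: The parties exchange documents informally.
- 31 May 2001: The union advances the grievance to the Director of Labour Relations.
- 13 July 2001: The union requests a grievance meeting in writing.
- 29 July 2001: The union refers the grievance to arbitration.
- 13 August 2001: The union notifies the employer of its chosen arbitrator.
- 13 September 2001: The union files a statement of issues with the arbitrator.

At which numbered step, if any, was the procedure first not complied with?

(1) due by 3 April 2001 + 36 days = 9 May 2001; done 7 May 2001 — timely.
(2) due by 7 May 2001 + 60 days = 6 July 2001; completed 9 May 2001, before the deadline.
(3) the permitted window runs from 9 May 2001 + 20 = 29 May 2001 to 9 May 2001 + 37 = 15 June 2001; 31 May 2001 falls inside that range.
(4) the permitted window runs from 1 July 2001 + 11 = 12 July 2001 to 1 July 2001 + 31 = 1 August 2001; 13 July 2001 falls inside that range.
(5) permitted from 13 July 2001 + 14 days = 27 July 2001 onward; 29 July 2001 is on or after that date.
(6) the permitted window runs from 29 July 2001 + 13 = 11 August 2001 to 29 July 2001 + 50 = 17 September 2001; done 13 August 2001 — within the window.
(7) due by 12 September 2001 + 45 days = 27 October 2001; completed 13 September 2001, before the deadline.

None — every step was satisfied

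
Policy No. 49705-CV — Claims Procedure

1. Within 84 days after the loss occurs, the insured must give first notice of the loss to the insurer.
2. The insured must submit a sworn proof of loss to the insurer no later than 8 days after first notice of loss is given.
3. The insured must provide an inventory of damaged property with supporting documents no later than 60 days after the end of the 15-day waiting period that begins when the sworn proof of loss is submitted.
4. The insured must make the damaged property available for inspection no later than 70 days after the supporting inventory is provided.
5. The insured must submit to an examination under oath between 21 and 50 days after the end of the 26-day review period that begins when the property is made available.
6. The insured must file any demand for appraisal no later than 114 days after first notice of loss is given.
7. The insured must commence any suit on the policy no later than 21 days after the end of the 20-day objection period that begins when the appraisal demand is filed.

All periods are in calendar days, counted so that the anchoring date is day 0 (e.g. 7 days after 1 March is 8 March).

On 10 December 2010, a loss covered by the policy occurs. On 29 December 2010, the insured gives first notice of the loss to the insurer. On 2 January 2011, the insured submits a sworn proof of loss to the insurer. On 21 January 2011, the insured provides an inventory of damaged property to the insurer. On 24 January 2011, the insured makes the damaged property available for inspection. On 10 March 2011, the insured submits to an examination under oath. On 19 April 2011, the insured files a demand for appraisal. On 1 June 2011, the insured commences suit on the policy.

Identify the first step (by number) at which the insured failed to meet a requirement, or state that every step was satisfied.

Step 5

Step 1 — counting 84 days from 10 December 2010 (when the loss occurs) gives a deadline of 4 March 2011; 29 December 2010 is within that limit.
Step 2 — counting 8 days from 29 December 2010 (when first notice of loss is given) gives a deadline of 6 January 2011; 2 January 2011 is within that limit.
Step 3 — counting 60 days from 17 January 2011 (end of the 15-day waiting period, which began when the sworn proof of loss is submitted on 2 January 2011) gives a deadline of 18 March 2011; 21 January 2011 is within that limit.
Step 4 — counting 70 days from 21 January 2011 (when the supporting inventory is provided) gives a deadline of 1 April 2011; completed 24 January 2011, before the deadline.
Step 5 — 21 and 50 days from 19 February 2011 (end of the 26-day review period, which began when the property is made available on 24 January 2011) are 12 March 2011 and 10 April 2011 respectively; 10 March 2011 is 2 days too early.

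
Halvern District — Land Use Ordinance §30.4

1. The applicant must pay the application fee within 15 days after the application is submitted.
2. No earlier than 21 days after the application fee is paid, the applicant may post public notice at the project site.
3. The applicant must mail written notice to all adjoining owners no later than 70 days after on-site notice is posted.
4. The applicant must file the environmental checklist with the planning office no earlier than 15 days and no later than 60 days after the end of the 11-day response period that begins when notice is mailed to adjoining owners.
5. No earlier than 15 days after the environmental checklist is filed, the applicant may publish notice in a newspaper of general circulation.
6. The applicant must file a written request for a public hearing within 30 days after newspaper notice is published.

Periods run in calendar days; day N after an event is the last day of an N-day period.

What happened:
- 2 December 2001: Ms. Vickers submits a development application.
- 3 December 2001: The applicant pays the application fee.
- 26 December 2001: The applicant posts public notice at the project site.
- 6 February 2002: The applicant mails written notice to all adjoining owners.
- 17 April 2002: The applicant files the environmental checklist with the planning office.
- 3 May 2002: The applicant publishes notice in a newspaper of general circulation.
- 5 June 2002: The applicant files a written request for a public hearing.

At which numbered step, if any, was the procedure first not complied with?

Step 6

Step 1: 15 days after 2 December 2001 (when the application is submitted) is 17 December 2001; completed 3 December 2001, before the deadline.
Step 2: the earliest permitted date is 21 days after 3 December 2001 (when the application fee is paid), i.e. 24 December 2001; 26 December 2001 is on or after that date.
Step 3: 70 days after 26 December 2001 (when on-site notice is posted) is 6 March 2002; done 6 February 2002 — timely.
Step 4: the window is 15–60 days after 17 February 2002 (end of the 11-day response period, which began when notice is mailed to adjoining owners on 6 February 2002), so 4 March 2002 through 18 April 2002; done 17 April 2002, which is between those dates.
Step 5: the earliest permitted date is 15 days after 17 April 2002 (when the environmental checklist is filed), i.e. 2 May 2002; done 3 May 2002, after the minimum wait.
Step 6: 30 days after 3 May 2002 (when newspaper notice is published) is 2 June 2002; 5 June 2002 misses that deadline by 3 days.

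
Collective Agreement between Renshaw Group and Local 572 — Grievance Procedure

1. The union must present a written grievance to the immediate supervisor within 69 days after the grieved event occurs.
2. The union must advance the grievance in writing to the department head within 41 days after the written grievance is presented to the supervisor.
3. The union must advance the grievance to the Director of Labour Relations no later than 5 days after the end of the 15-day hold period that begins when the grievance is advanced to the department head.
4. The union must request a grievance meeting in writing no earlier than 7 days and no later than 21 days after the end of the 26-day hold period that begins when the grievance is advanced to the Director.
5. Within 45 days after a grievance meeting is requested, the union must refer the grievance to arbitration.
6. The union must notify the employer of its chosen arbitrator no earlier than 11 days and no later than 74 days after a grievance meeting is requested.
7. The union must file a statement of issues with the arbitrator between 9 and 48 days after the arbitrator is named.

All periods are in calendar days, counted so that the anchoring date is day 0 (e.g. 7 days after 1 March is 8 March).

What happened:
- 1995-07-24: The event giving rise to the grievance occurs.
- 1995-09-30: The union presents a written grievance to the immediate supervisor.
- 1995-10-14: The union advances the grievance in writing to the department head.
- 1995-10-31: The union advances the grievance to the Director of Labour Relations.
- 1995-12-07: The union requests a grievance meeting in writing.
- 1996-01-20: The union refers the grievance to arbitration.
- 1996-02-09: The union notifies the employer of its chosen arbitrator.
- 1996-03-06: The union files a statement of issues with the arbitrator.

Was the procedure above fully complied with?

Yes

(1) due by 1995-07-24 + 69 days = 1995-10-01; 1995-09-30 is within that limit.
(2) due by 1995-09-30 + 41 days = 1995-11-10; done 1995-10-14 — timely.
(3) due by 1995-10-29 + 5 days = 1995-11-03; done 1995-10-31 — timely.
(4) the permitted window runs from 1995-11-26 + 7 = 1995-12-03 to 1995-11-26 + 21 = 1995-12-17; done 1995-12-07, which is between those dates.
(5) due by 1995-12-07 + 45 days = 1996-01-21; 1996-01-20 is within that limit.
(6) the permitted window runs from 1995-12-07 + 11 = 1995-12-18 to 1995-12-07 + 74 = 1996-02-19; done 1996-02-09, which is between those dates.
(7) the permitted window runs from 1996-02-09 + 9 = 1996-02-18 to 1996-02-09 + 48 = 1996-03-28; done 1996-03-06, which is between those dates.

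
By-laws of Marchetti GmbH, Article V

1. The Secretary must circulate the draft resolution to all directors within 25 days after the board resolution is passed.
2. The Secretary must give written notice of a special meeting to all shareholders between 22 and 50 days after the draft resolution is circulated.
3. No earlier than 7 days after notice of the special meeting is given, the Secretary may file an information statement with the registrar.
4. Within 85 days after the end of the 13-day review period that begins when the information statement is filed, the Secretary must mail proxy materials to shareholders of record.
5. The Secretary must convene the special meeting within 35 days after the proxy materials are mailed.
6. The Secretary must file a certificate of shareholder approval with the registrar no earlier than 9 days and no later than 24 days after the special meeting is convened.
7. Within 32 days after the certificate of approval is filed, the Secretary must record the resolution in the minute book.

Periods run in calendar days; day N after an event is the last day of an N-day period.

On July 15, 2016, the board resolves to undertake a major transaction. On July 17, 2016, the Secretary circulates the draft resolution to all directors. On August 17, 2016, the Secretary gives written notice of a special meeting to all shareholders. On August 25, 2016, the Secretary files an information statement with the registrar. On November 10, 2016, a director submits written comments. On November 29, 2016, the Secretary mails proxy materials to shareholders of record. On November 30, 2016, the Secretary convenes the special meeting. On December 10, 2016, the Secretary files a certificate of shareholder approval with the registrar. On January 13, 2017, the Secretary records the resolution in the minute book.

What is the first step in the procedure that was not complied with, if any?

Step 7

Step 1 — counting 25 days from July 15, 2016 (when the board resolution is passed) gives a deadline of August 9, 2016; completed July 17, 2016, before the deadline.
Step 2 — 22 and 50 days from July 17, 2016 (when the draft resolution is circulated) are August 8, 2016 and September 5, 2016 respectively; done August 17, 2016, which is between those dates.
Step 3 — must wait 7 days from August 17, 2016 (when notice of the special meeting is given), so not before August 24, 2016; done August 25, 2016, after the minimum wait.
Step 4 — counting 85 days from September 7, 2016 (end of the 13-day review period, which began when the information statement is filed on August 25, 2016) gives a deadline of December 1, 2016; November 29, 2016 is within that limit.
Step 5 — counting 35 days from November 29, 2016 (when the proxy materials are mailed) gives a deadline of January 3, 2017; November 30, 2016 is within that limit.
Step 6 — 9 and 24 days from November 30, 2016 (when the special meeting is convened) are December 9, 2016 and December 24, 2016 respectively; done December 10, 2016 — within the window.
Step 7 — counting 32 days from December 10, 2016 (when the certificate of approval is filed) gives a deadline of January 11, 2017; not done until January 13, 2017, 2 days after the deadline.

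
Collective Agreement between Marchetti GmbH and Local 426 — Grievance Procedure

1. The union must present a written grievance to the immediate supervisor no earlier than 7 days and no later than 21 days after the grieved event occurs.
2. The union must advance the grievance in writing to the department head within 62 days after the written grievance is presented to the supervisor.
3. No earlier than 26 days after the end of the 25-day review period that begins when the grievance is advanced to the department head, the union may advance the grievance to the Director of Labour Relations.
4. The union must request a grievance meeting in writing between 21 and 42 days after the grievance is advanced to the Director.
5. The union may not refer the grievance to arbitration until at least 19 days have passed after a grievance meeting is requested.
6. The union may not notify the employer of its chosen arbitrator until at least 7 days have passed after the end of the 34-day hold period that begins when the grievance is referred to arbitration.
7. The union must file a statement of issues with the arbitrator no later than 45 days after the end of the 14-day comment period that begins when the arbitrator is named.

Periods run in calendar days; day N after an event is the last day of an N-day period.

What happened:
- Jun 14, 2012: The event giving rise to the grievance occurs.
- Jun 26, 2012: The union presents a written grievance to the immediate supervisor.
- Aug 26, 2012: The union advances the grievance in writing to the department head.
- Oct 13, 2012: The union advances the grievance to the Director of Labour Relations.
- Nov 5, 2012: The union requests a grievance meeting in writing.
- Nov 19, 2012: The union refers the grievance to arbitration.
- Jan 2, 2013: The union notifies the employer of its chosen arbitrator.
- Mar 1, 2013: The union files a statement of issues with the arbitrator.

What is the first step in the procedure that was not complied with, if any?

Step 3

Step 1 — 7 and 21 days from Jun 14, 2012 (when the grieved event occurs) are Jun 21, 2012 and Jul 5, 2012 respectively; done Jun 26, 2012 — within the window.
Step 2 — counting 62 days from Jun 26, 2012 (when the written grievance is presented to the supervisor) gives a deadline of Aug 27, 2012; done Aug 26, 2012 — timely.
Step 3 — must wait 26 days from Sep 20, 2012 (end of the 25-day review period, which began when the grievance is advanced to the department head on Aug 26, 2012), so not before Oct 16, 2012; acted on Oct 13, 2012, 3 days prematurely.
No need to go further; step 3 was not satisfied.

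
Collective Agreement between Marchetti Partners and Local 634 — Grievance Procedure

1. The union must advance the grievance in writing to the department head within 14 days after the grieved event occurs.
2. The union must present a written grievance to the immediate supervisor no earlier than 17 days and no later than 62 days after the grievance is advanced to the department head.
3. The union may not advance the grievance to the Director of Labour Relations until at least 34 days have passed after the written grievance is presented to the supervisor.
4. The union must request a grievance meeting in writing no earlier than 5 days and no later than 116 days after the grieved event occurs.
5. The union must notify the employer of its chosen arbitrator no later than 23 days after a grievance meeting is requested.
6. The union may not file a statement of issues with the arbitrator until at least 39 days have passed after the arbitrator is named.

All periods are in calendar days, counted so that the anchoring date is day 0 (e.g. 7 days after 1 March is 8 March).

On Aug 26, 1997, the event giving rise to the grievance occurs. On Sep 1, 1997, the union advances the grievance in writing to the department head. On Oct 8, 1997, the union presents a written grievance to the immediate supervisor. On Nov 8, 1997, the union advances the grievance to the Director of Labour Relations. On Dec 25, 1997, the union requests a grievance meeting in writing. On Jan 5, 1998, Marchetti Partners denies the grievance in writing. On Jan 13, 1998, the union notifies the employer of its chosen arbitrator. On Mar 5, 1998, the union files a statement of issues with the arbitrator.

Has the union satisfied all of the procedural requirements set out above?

Step 1: 14 days after Aug 26, 1997 (when the grieved event occurs) is Sep 9, 1997; Sep 1, 1997 is within that limit.
Step 2: the window is 17–62 days after Sep 1, 1997 (when the grievance is advanced to the department head), so Sep 18, 1997 through Nov 2, 1997; done Oct 8, 1997 — within the window.
Step 3: the earliest permitted date is 34 days after Oct 8, 1997 (when the written grievance is presented to the supervisor), i.e. Nov 11, 1997; acted on Nov 8, 1997, 3 days prematurely.
The procedure was therefore not followed at step 3.

No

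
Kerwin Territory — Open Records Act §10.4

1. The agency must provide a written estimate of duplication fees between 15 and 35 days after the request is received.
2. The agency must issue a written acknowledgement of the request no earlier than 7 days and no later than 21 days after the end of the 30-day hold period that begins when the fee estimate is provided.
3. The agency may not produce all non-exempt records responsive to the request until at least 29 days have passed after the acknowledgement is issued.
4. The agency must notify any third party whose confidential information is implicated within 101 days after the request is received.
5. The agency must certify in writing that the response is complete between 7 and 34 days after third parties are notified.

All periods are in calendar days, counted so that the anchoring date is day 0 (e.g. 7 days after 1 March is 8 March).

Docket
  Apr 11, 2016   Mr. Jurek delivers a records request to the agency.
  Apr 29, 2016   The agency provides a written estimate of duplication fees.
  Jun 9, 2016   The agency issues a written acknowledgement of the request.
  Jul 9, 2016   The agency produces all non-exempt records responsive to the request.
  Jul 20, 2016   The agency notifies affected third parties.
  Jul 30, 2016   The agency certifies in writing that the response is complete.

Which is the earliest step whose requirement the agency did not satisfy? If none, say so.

(1) the permitted window runs from Apr 11, 2016 + 15 = Apr 26, 2016 to Apr 11, 2016 + 35 = May 16, 2016; done Apr 29, 2016 — within the window.
(2) the permitted window runs from May 29, 2016 + 7 = Jun 5, 2016 to May 29, 2016 + 21 = Jun 19, 2016; done Jun 9, 2016, which is between those dates.
(3) permitted from Jun 9, 2016 + 29 days = Jul 8, 2016 onward; done Jul 9, 2016 — permitted.
(4) due by Apr 11, 2016 + 101 days = Jul 21, 2016; Jul 20, 2016 is within that limit.
(5) the permitted window runs from Jul 20, 2016 + 7 = Jul 27, 2016 to Jul 20, 2016 + 34 = Aug 23, 2016; done Jul 30, 2016 — within the window.

None — every step was satisfied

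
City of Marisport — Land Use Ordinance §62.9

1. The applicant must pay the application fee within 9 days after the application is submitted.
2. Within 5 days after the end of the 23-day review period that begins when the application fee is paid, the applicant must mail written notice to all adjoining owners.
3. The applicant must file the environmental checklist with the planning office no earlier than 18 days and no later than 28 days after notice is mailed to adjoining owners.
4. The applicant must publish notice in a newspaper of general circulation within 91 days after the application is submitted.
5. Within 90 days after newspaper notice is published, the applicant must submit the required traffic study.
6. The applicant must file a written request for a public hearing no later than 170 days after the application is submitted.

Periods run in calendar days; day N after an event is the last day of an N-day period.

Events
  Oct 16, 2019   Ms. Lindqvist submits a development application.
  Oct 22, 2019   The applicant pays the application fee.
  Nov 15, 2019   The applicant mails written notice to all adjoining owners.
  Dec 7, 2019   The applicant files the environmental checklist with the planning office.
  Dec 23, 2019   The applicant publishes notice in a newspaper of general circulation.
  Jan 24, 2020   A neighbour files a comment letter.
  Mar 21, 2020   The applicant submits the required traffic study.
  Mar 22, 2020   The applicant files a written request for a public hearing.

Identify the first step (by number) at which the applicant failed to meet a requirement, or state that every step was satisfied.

None — every step was satisfied

Step 1: 9 days after Oct 16, 2019 (when the application is submitted) is Oct 25, 2019; completed Oct 22, 2019, before the deadline.
Step 2: 5 days after Nov 14, 2019 (end of the 23-day review period, which began when the application fee is paid on Oct 22, 2019) is Nov 19, 2019; done Nov 15, 2019 — timely.
Step 3: the window is 18–28 days after Nov 15, 2019 (when notice is mailed to adjoining owners), so Dec 3, 2019 through Dec 13, 2019; done Dec 7, 2019 — within the window.
Step 4: 91 days after Oct 16, 2019 (when the application is submitted) is Jan 15, 2020; completed Dec 23, 2019, before the deadline.
Step 5: 90 days after Dec 23, 2019 (when newspaper notice is published) is Mar 22, 2020; completed Mar 21, 2020, before the deadline.
Step 6: 170 days after Oct 16, 2019 (when the application is submitted) is Apr 3, 2020; completed Mar 22, 2020, before the deadline.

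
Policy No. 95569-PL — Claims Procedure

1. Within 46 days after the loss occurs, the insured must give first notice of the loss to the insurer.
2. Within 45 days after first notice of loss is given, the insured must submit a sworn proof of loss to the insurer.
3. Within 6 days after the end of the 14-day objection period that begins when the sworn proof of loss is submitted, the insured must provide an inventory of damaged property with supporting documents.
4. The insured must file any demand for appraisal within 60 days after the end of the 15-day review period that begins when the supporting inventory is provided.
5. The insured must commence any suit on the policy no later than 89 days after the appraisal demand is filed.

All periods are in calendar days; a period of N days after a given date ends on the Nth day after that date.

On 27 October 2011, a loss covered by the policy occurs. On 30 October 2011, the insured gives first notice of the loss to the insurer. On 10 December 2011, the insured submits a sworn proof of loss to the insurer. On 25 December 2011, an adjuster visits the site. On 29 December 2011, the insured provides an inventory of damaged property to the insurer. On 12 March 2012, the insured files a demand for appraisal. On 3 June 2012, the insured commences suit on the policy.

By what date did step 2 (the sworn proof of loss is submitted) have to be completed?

14 December 2011

Step 2 runs from 30 October 2011, when first notice of loss is given. 45 days after 30 October 2011 is 14 December 2011.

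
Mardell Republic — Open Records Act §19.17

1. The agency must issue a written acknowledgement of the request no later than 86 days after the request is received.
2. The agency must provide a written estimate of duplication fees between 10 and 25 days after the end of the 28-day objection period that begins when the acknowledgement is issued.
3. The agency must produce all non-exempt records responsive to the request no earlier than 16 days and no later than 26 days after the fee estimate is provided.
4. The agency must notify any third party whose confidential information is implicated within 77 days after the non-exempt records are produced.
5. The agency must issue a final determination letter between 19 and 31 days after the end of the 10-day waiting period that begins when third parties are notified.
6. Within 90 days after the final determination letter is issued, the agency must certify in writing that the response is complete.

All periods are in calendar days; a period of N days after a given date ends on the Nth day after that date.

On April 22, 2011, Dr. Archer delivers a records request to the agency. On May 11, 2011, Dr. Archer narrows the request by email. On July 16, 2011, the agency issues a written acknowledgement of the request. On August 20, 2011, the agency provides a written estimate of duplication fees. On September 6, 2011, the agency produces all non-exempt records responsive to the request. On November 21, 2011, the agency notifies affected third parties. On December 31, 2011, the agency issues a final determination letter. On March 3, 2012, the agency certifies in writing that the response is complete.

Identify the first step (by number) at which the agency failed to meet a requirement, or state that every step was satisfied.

Step 2

(1) due by April 22, 2011 + 86 days = July 17, 2011; done July 16, 2011 — timely.
(2) the permitted window runs from August 13, 2011 + 10 = August 23, 2011 to August 13, 2011 + 25 = September 7, 2011; done August 20, 2011 — 3 days before the window opened.
The analysis stops there.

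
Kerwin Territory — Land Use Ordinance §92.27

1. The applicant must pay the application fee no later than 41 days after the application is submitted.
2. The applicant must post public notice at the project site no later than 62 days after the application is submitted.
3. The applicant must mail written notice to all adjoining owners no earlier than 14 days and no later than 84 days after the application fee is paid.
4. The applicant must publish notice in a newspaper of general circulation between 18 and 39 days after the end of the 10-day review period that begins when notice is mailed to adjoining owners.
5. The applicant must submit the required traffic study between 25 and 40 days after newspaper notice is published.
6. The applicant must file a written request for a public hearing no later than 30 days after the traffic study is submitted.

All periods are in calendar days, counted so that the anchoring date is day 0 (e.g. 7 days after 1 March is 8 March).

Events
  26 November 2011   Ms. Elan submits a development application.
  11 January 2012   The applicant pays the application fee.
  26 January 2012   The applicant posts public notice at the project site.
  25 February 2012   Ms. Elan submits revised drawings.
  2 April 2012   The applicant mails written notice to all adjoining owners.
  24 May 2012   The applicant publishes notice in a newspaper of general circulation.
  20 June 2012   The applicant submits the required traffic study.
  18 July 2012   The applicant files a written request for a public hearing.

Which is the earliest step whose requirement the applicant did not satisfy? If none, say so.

Step 1

Step 1 — counting 41 days from 26 November 2011 (when the application is submitted) gives a deadline of 6 January 2012; done 11 January 2012 — 5 days late.
The procedure was therefore not followed at step 1.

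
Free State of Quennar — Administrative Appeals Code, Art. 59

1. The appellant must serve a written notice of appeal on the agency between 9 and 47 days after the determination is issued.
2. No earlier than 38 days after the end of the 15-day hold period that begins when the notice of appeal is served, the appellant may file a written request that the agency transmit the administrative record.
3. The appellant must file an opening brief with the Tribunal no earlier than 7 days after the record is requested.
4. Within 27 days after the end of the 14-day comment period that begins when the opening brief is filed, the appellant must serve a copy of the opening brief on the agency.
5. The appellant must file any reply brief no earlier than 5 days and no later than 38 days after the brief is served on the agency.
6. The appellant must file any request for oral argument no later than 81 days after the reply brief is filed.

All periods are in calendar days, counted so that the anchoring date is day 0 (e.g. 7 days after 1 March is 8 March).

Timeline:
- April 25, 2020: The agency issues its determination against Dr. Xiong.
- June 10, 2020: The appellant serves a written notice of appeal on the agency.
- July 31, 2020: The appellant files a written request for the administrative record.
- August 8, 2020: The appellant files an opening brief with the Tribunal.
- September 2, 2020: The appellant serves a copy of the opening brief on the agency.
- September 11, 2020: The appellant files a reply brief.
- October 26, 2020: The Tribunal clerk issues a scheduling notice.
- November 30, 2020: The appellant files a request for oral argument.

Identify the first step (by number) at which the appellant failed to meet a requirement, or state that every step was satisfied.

Step 2

Step 1 — 9 and 47 days from April 25, 2020 (when the determination is issued) are May 4, 2020 and June 11, 2020 respectively; done June 10, 2020 — within the window.
Step 2 — must wait 38 days from June 25, 2020 (end of the 15-day hold period, which began when the notice of appeal is served on June 10, 2020), so not before August 2, 2020; acted on July 31, 2020, 2 days prematurely.
That is the first point of non-compliance.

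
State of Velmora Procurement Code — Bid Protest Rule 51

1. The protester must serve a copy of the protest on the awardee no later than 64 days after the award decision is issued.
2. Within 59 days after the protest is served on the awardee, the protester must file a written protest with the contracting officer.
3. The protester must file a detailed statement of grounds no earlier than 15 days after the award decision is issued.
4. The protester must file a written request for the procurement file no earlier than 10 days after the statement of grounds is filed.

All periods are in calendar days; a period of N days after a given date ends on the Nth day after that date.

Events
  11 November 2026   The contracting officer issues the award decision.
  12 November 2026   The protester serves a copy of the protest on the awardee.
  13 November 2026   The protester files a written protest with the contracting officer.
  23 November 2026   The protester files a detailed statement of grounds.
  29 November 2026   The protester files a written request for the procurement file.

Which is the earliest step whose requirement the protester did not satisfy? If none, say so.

Step 1 — counting 64 days from 11 November 2026 (when the award decision is issued) gives a deadline of 14 January 2027; completed 12 November 2026, before the deadline.
Step 2 — counting 59 days from 12 November 2026 (when the protest is served on the awardee) gives a deadline of 10 January 2027; done 13 November 2026 — timely.
Step 3 — must wait 15 days from 11 November 2026 (when the award decision is issued), so not before 26 November 2026; done 23 November 2026 — 3 days too early.
The analysis stops there.

Step 3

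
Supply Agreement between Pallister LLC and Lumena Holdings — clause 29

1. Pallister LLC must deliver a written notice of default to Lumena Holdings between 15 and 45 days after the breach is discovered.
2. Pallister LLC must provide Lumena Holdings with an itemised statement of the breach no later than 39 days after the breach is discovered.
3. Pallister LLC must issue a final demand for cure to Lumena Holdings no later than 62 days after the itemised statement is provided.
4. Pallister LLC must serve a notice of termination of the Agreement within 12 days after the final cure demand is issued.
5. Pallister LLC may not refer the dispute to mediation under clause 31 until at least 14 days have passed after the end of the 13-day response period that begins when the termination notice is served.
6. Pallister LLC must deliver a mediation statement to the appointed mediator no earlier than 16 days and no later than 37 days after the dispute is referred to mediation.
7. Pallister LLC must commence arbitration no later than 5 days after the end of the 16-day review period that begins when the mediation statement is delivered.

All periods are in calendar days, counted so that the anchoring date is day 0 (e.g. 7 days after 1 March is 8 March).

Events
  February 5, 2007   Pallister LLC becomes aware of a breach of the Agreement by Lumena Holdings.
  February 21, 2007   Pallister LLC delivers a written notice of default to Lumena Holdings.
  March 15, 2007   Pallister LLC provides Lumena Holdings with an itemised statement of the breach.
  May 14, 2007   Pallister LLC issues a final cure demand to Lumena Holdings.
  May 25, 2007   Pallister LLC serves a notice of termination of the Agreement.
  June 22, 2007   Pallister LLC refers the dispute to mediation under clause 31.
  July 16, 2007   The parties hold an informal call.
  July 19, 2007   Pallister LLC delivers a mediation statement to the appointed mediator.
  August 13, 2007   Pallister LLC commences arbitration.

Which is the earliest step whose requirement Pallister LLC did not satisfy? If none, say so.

(1) the permitted window runs from February 5, 2007 + 15 = February 20, 2007 to February 5, 2007 + 45 = March 22, 2007; done February 21, 2007 — within the window.
(2) due by February 5, 2007 + 39 days = March 16, 2007; March 15, 2007 is within that limit.
(3) due by March 15, 2007 + 62 days = May 16, 2007; completed May 14, 2007, before the deadline.
(4) due by May 14, 2007 + 12 days = May 26, 2007; May 25, 2007 is within that limit.
(5) permitted from June 7, 2007 + 14 days = June 21, 2007 onward; done June 22, 2007 — permitted.
(6) the permitted window runs from June 22, 2007 + 16 = July 8, 2007 to June 22, 2007 + 37 = July 29, 2007; done July 19, 2007 — within the window.
(7) due by August 4, 2007 + 5 days = August 9, 2007; done August 13, 2007 — 4 days late.
Later steps need not be reached.

Step 7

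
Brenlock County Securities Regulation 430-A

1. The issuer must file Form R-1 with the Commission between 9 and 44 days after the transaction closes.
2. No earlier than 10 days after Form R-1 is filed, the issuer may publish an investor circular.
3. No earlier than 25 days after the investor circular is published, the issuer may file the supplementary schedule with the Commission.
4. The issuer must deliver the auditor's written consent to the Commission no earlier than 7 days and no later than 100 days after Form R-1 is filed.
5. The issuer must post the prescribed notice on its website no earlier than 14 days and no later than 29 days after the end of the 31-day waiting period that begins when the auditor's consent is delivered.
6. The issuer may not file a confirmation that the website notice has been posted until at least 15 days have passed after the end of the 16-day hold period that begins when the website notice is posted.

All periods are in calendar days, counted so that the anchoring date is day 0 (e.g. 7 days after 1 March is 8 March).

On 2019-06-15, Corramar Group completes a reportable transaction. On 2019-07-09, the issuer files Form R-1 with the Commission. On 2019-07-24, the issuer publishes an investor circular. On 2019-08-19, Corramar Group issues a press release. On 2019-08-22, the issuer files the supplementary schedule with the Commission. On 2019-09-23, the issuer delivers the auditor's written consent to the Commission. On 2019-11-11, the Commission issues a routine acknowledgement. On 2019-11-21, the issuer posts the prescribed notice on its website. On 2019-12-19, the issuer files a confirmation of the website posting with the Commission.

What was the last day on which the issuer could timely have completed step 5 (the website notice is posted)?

The auditor's consent is delivered on 2019-09-23; the 31-day waiting period therefore ends 2019-10-24, and step 5 runs from that date. The window is 14–29 days after 2019-10-24; it closes on 2019-11-22.

2019-11-22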